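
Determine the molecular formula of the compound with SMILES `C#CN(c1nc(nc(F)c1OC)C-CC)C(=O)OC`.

Heavy atoms from the SMILES: 12 C, 1 F, 3 N, 3 O.
Implicit hydrogens by atom environment:
  4 × C (aromatic): no H
  3 × C: 3 H each → 9
  3 × O: no H
  2 × C: 2 H each → 4
  2 × C: no H
  2 × N (aromatic): no H
  1 × C: 1 H
  1 × F: no H
  1 × N: no H
  Total hydrogens = 14.
Molecular formula: C12H14FN3O3

C12H14FN3O3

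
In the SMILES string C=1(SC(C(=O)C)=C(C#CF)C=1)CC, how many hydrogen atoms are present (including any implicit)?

Hydrogens are implicit in SMILES; fill each atom to its normal valence:
  3 × C (aromatic): no H
  3 × C: no H
  2 × C: 3 H each → 6
  1 × C: 2 H
  1 × C (aromatic): 1 H
  1 × F: no H
  1 × O: no H
  1 × S (aromatic): no H
  Total hydrogens = 9.

9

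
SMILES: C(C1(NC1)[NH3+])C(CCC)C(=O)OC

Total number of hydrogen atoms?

19

Hydrogens are implicit in SMILES; fill each atom to its normal valence:
  4 × C: 2 H each → 8
  2 × C: 3 H each → 6
  2 × C: no H
  2 × O: no H
  1 × C: 1 H
  1 × N (charge +1): 3 H
  1 × N: 1 H
  Total hydrogens = 19.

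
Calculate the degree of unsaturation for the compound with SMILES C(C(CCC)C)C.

Molecular formula from the SMILES: C7H16.
DoU = (2C + 2 + N − H − X)/2 = (2·7 + 2 + 0 − 16 − 0)/2 = 0/2 = 0.
(Structurally: 0 ring(s) + 0 π bond(s) = 0.)

0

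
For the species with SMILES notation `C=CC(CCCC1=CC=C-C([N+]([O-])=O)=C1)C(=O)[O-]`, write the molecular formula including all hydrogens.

C13H14NO4-

Heavy atoms from the SMILES: 13 C, 1 N, 4 O.
Implicit hydrogens by atom environment:
  4 × C: 2 H each → 8
  4 × C (aromatic): 1 H each → 4
  2 × C: 1 H each → 2
  2 × C (aromatic): no H
  2 × O: no H
  2 × O (charge -1): no H
  1 × C: no H
  1 × N (charge +1): no H
  Total hydrogens = 14.
Net charge -1.
Molecular formula: C13H14NO4-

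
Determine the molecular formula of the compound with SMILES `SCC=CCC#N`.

Heavy atoms from the SMILES: 5 C, 1 N, 1 S.
Implicit hydrogens by atom environment:
  2 × C: 2 H each → 4
  2 × C: 1 H each → 2
  1 × C: no H
  1 × N: no H
  1 × S: 1 H
  Total hydrogens = 7.
Molecular formula: C5H7NS

C5H7NS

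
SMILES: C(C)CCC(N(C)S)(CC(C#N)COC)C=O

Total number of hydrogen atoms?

Hydrogens are implicit in SMILES; fill each atom to its normal valence:
  5 × C: 2 H each → 10
  3 × C: 3 H each → 9
  2 × C: 1 H each → 2
  2 × C: no H
  2 × N: no H
  2 × O: no H
  1 × S: 1 H
  Total hydrogens = 22.

22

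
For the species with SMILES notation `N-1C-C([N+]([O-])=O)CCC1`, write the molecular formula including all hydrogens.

Heavy atoms from the SMILES: 5 C, 2 N, 2 O.
Implicit hydrogens by atom environment:
  4 × C: 2 H each → 8
  1 × C: 1 H
  1 × N: 1 H
  1 × N (charge +1): no H
  1 × O: no H
  1 × O (charge -1): no H
  Total hydrogens = 10.
Molecular formula: C5H10N2O2

C5H10N2O2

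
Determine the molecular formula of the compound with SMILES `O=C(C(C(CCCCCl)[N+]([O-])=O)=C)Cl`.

C8H11Cl2NO3

Heavy atoms from the SMILES: 8 C, 2 Cl, 1 N, 3 O.
Implicit hydrogens by atom environment:
  5 × C: 2 H each → 10
  2 × C: no H
  2 × Cl: no H
  2 × O: no H
  1 × C: 1 H
  1 × N (charge +1): no H
  1 × O (charge -1): no H
  Total hydrogens = 11.
Molecular formula: C8H11Cl2NO3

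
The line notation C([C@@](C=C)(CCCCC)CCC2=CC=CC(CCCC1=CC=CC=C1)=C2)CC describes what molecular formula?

C28H40

Heavy atoms from the SMILES: 28 C.
Implicit hydrogens by atom environment:
  12 × C: 2 H each → 24
  9 × C (aromatic): 1 H each → 9
  3 × C (aromatic): no H
  2 × C: 3 H each → 6
  1 × C: 1 H
  1 × C: no H
  Total hydrogens = 40.
Molecular formula: C28H40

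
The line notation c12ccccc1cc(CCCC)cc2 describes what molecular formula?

Heavy atoms from the SMILES: 14 C.
Implicit hydrogens by atom environment:
  7 × C (aromatic): 1 H each → 7
  3 × C: 2 H each → 6
  3 × C (aromatic): no H
  1 × C: 3 H
  Total hydrogens = 16.
Molecular formula: C14H16

C14H16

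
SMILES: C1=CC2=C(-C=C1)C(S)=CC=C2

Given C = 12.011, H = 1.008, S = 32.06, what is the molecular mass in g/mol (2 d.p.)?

Molecular formula: C10H8S.
M = 10×12.011 + 8×1.008 + 1×32.06 = 160.23 g/mol.

160.23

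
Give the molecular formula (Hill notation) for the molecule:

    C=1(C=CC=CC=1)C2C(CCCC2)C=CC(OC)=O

Heavy atoms from the SMILES: 16 C, 2 O.
Implicit hydrogens by atom environment:
  5 × C (aromatic): 1 H each → 5
  4 × C: 2 H each → 8
  4 × C: 1 H each → 4
  2 × O: no H
  1 × C: 3 H
  1 × C: no H
  1 × C (aromatic): no H
  Total hydrogens = 20.
Molecular formula: C16H20O2

C16H20O2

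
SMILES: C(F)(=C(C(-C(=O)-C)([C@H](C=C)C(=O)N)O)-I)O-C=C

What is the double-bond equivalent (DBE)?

5

Molecular formula from the SMILES: C11H13FINO4.
DoU = (2C + 2 + N − H − X)/2 = (2·11 + 2 + 1 − 13 − 2)/2 = 10/2 = 5.
(Structurally: 0 ring(s) + 5 π bond(s) = 5.)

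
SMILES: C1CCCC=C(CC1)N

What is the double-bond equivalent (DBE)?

2

Molecular formula from the SMILES: C8H15N.
DoU = (2C + 2 + N − H − X)/2 = (2·8 + 2 + 1 − 15 − 0)/2 = 4/2 = 2.
(Structurally: 1 ring(s) + 1 π bond(s) = 2.)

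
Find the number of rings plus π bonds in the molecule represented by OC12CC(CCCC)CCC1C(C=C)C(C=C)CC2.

4

Molecular formula from the SMILES: C18H30O.
DoU = (2C + 2 + N − H − X)/2 = (2·18 + 2 + 0 − 30 − 0)/2 = 8/2 = 4.
(Structurally: 2 ring(s) + 2 π bond(s) = 4.)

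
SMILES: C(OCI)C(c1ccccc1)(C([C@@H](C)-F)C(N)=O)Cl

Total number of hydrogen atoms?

Hydrogens are implicit in SMILES; fill each atom to its normal valence:
  5 × C (aromatic): 1 H each → 5
  2 × C: 2 H each → 4
  2 × C: 1 H each → 2
  2 × C: no H
  2 × O: no H
  1 × C: 3 H
  1 × C (aromatic): no H
  1 × Cl: no H
  1 × F: no H
  1 × I: no H
  1 × N: 2 H
  Total hydrogens = 16.

16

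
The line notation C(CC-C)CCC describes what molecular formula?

C7H16

Heavy atoms from the SMILES: 7 C.
Implicit hydrogens by atom environment:
  5 × C: 2 H each → 10
  2 × C: 3 H each → 6
  Total hydrogens = 16.
Molecular formula: C7H16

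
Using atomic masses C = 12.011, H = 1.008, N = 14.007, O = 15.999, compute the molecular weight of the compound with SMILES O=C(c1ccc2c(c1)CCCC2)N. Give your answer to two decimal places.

Molecular formula: C11H13NO.
M = 11×12.011 + 13×1.008 + 1×14.007 + 1×15.999 = 175.23 g/mol.

175.23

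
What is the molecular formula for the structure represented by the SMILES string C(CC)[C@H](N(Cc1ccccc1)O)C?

C12H19NO

Heavy atoms from the SMILES: 12 C, 1 N, 1 O.
Implicit hydrogens by atom environment:
  5 × C (aromatic): 1 H each → 5
  3 × C: 2 H each → 6
  2 × C: 3 H each → 6
  1 × C: 1 H
  1 × C (aromatic): no H
  1 × N: no H
  1 × O: 1 H
  Total hydrogens = 19.
Molecular formula: C12H19NO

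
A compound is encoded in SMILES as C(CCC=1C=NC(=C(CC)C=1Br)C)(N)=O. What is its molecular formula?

Heavy atoms from the SMILES: 1 Br, 11 C, 2 N, 1 O.
Implicit hydrogens by atom environment:
  4 × C (aromatic): no H
  3 × C: 2 H each → 6
  2 × C: 3 H each → 6
  1 × Br: no H
  1 × C (aromatic): 1 H
  1 × C: no H
  1 × N: 2 H
  1 × N (aromatic): no H
  1 × O: no H
  Total hydrogens = 15.
Molecular formula: C11H15BrN2O

C11H15BrN2O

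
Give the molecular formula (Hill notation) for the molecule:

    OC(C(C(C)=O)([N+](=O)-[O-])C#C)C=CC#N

Heavy atoms from the SMILES: 9 C, 2 N, 4 O.
Implicit hydrogens by atom environment:
  4 × C: 1 H each → 4
  4 × C: no H
  2 × O: no H
  1 × C: 3 H
  1 × N (charge +1): no H
  1 × N: no H
  1 × O: 1 H
  1 × O (charge -1): no H
  Total hydrogens = 8.
Molecular formula: C9H8N2O4

C9H8N2O4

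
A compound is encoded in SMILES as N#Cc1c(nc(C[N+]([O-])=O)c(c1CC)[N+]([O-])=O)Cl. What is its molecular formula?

Heavy atoms from the SMILES: 9 C, 1 Cl, 4 N, 4 O.
Implicit hydrogens by atom environment:
  5 × C (aromatic): no H
  2 × C: 2 H each → 4
  2 × N (charge +1): no H
  2 × O: no H
  2 × O (charge -1): no H
  1 × C: 3 H
  1 × C: no H
  1 × Cl: no H
  1 × N (aromatic): no H
  1 × N: no H
  Total hydrogens = 7.
Molecular formula: C9H7ClN4O4

C9H7ClN4O4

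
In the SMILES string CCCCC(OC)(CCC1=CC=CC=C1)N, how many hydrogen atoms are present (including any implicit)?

Hydrogens are implicit in SMILES; fill each atom to its normal valence:
  5 × C: 2 H each → 10
  5 × C (aromatic): 1 H each → 5
  2 × C: 3 H each → 6
  1 × C (aromatic): no H
  1 × C: no H
  1 × N: 2 H
  1 × O: no H
  Total hydrogens = 23.

23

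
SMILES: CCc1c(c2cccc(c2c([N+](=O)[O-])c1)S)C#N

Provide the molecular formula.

C13H10N2O2S

Heavy atoms from the SMILES: 13 C, 2 N, 2 O, 1 S.
Implicit hydrogens by atom environment:
  6 × C (aromatic): no H
  4 × C (aromatic): 1 H each → 4
  1 × C: 3 H
  1 × C: 2 H
  1 × C: no H
  1 × N: no H
  1 × N (charge +1): no H
  1 × O: no H
  1 × O (charge -1): no H
  1 × S: 1 H
  Total hydrogens = 10.
Molecular formula: C13H10N2O2S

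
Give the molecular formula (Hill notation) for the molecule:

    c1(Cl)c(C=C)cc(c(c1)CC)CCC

Heavy atoms from the SMILES: 13 C, 1 Cl.
Implicit hydrogens by atom environment:
  4 × C: 2 H each → 8
  4 × C (aromatic): no H
  2 × C: 3 H each → 6
  2 × C (aromatic): 1 H each → 2
  1 × C: 1 H
  1 × Cl: no H
  Total hydrogens = 17.
Molecular formula: C13H17Cl

C13H17Cl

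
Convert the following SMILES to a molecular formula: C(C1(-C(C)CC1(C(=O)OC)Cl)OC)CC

C11H19ClO3

Heavy atoms from the SMILES: 11 C, 1 Cl, 3 O.
Implicit hydrogens by atom environment:
  4 × C: 3 H each → 12
  3 × C: 2 H each → 6
  3 × C: no H
  3 × O: no H
  1 × C: 1 H
  1 × Cl: no H
  Total hydrogens = 19.
Molecular formula: C11H19ClO3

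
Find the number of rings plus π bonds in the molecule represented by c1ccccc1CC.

4

Molecular formula from the SMILES: C8H10.
DoU = (2C + 2 + N − H − X)/2 = (2·8 + 2 + 0 − 10 − 0)/2 = 8/2 = 4.
(Structurally: 1 ring(s) + 3 π bond(s) = 4.)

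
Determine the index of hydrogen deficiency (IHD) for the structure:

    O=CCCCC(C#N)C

3

Molecular formula from the SMILES: C7H11NO.
DoU = (2C + 2 + N − H − X)/2 = (2·7 + 2 + 1 − 11 − 0)/2 = 6/2 = 3.
(Structurally: 0 ring(s) + 3 π bond(s) = 3.)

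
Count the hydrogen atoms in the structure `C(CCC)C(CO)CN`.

17

Hydrogens are implicit in SMILES; fill each atom to its normal valence:
  5 × C: 2 H each → 10
  1 × C: 3 H
  1 × C: 1 H
  1 × N: 2 H
  1 × O: 1 H
  Total hydrogens = 17.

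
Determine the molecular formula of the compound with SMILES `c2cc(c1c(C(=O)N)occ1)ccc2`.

C11H9NO2

Heavy atoms from the SMILES: 11 C, 1 N, 2 O.
Implicit hydrogens by atom environment:
  7 × C (aromatic): 1 H each → 7
  3 × C (aromatic): no H
  1 × C: no H
  1 × N: 2 H
  1 × O (aromatic): no H
  1 × O: no H
  Total hydrogens = 9.
Molecular formula: C11H9NO2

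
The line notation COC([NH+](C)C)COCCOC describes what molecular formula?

Heavy atoms from the SMILES: 8 C, 1 N, 3 O.
Implicit hydrogens by atom environment:
  4 × C: 3 H each → 12
  3 × C: 2 H each → 6
  3 × O: no H
  1 × C: 1 H
  1 × N (charge +1): 1 H
  Total hydrogens = 20.
Net charge +1.
Molecular formula: C8H20NO3+

C8H20NO3+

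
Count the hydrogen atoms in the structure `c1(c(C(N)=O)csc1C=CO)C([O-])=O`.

Hydrogens are implicit in SMILES; fill each atom to its normal valence:
  3 × C (aromatic): no H
  2 × C: 1 H each → 2
  2 × C: no H
  2 × O: no H
  1 × C (aromatic): 1 H
  1 × N: 2 H
  1 × O: 1 H
  1 × O (charge -1): no H
  1 × S (aromatic): no H
  Total hydrogens = 6.

6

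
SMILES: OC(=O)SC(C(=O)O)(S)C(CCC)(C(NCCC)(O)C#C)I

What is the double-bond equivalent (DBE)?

Molecular formula from the SMILES: C13H20INO5S2.
DoU = (2C + 2 + N − H − X)/2 = (2·13 + 2 + 1 − 20 − 1)/2 = 8/2 = 4.
(Structurally: 0 ring(s) + 4 π bond(s) = 4.)

4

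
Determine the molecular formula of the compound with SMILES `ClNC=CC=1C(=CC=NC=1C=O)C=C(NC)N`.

C11H13ClN4O

Heavy atoms from the SMILES: 11 C, 1 Cl, 4 N, 1 O.
Implicit hydrogens by atom environment:
  4 × C: 1 H each → 4
  3 × C (aromatic): no H
  2 × C (aromatic): 1 H each → 2
  2 × N: 1 H each → 2
  1 × C: 3 H
  1 × C: no H
  1 × Cl: no H
  1 × N: 2 H
  1 × N (aromatic): no H
  1 × O: no H
  Total hydrogens = 13.
Molecular formula: C11H13ClN4O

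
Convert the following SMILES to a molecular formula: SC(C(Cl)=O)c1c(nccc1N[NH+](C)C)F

C9H12ClFN3OS+

Heavy atoms from the SMILES: 9 C, 1 Cl, 1 F, 3 N, 1 O, 1 S.
Implicit hydrogens by atom environment:
  3 × C (aromatic): no H
  2 × C: 3 H each → 6
  2 × C (aromatic): 1 H each → 2
  1 × C: 1 H
  1 × C: no H
  1 × Cl: no H
  1 × F: no H
  1 × N: 1 H
  1 × N (charge +1): 1 H
  1 × N (aromatic): no H
  1 × O: no H
  1 × S: 1 H
  Total hydrogens = 12.
Net charge +1.
Molecular formula: C9H12ClFN3OS+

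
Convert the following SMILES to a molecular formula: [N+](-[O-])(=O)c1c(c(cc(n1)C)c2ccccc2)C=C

Heavy atoms from the SMILES: 14 C, 2 N, 2 O.
Implicit hydrogens by atom environment:
  6 × C (aromatic): 1 H each → 6
  5 × C (aromatic): no H
  1 × C: 3 H
  1 × C: 2 H
  1 × C: 1 H
  1 × N (aromatic): no H
  1 × N (charge +1): no H
  1 × O: no H
  1 × O (charge -1): no H
  Total hydrogens = 12.
Molecular formula: C14H12N2O2

C14H12N2O2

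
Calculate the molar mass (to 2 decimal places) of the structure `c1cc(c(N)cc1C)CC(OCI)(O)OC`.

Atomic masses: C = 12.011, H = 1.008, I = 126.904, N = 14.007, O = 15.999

Molecular formula: C11H16INO3.
M = 11×12.011 + 16×1.008 + 1×126.904 + 1×14.007 + 3×15.999 = 337.16 g/mol.

337.16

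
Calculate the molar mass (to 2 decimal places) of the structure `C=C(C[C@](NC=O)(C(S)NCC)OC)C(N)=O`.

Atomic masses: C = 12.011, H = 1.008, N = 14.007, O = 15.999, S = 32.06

Molecular formula: C10H19N3O3S.
M = 10×12.011 + 19×1.008 + 3×14.007 + 3×15.999 + 1×32.06 = 261.34 g/mol.

261.34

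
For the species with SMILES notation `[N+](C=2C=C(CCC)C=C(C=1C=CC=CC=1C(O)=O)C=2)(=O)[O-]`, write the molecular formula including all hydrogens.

C16H15NO4

Heavy atoms from the SMILES: 16 C, 1 N, 4 O.
Implicit hydrogens by atom environment:
  7 × C (aromatic): 1 H each → 7
  5 × C (aromatic): no H
  2 × C: 2 H each → 4
  2 × O: no H
  1 × C: 3 H
  1 × C: no H
  1 × N (charge +1): no H
  1 × O: 1 H
  1 × O (charge -1): no H
  Total hydrogens = 15.
Molecular formula: C16H15NO4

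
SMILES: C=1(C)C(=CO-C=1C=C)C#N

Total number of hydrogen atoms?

Hydrogens are implicit in SMILES; fill each atom to its normal valence:
  3 × C (aromatic): no H
  1 × C: 3 H
  1 × C: 2 H
  1 × C (aromatic): 1 H
  1 × C: 1 H
  1 × C: no H
  1 × N: no H
  1 × O (aromatic): no H
  Total hydrogens = 7.

7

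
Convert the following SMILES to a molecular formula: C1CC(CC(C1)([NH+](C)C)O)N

C8H19N2O+

Heavy atoms from the SMILES: 8 C, 2 N, 1 O.
Implicit hydrogens by atom environment:
  4 × C: 2 H each → 8
  2 × C: 3 H each → 6
  1 × C: 1 H
  1 × C: no H
  1 × N: 2 H
  1 × N (charge +1): 1 H
  1 × O: 1 H
  Total hydrogens = 19.
Net charge +1.
Molecular formula: C8H19N2O+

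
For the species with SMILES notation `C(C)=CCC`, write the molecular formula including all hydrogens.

Heavy atoms from the SMILES: 5 C.
Implicit hydrogens by atom environment:
  2 × C: 3 H each → 6
  2 × C: 1 H each → 2
  1 × C: 2 H
  Total hydrogens = 10.
Molecular formula: C5H10

C5H10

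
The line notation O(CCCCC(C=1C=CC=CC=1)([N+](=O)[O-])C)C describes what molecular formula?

C13H19NO3

Heavy atoms from the SMILES: 13 C, 1 N, 3 O.
Implicit hydrogens by atom environment:
  5 × C (aromatic): 1 H each → 5
  4 × C: 2 H each → 8
  2 × C: 3 H each → 6
  2 × O: no H
  1 × C: no H
  1 × C (aromatic): no H
  1 × N (charge +1): no H
  1 × O (charge -1): no H
  Total hydrogens = 19.
Molecular formula: C13H19NO3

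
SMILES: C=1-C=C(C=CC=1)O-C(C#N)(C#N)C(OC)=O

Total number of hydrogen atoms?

8

Hydrogens are implicit in SMILES; fill each atom to its normal valence:
  5 × C (aromatic): 1 H each → 5
  4 × C: no H
  3 × O: no H
  2 × N: no H
  1 × C: 3 H
  1 × C (aromatic): no H
  Total hydrogens = 8.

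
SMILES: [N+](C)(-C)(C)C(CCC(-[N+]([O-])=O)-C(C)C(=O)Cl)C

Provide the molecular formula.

C11H22ClN2O3+

Heavy atoms from the SMILES: 11 C, 1 Cl, 2 N, 3 O.
Implicit hydrogens by atom environment:
  5 × C: 3 H each → 15
  3 × C: 1 H each → 3
  2 × C: 2 H each → 4
  2 × N (charge +1): no H
  2 × O: no H
  1 × C: no H
  1 × Cl: no H
  1 × O (charge -1): no H
  Total hydrogens = 22.
Net charge +1.
Molecular formula: C11H22ClN2O3+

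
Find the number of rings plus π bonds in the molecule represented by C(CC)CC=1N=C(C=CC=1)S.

Molecular formula from the SMILES: C9H13NS.
DoU = (2C + 2 + N − H − X)/2 = (2·9 + 2 + 1 − 13 − 0)/2 = 8/2 = 4.
(Structurally: 1 ring(s) + 3 π bond(s) = 4.)

4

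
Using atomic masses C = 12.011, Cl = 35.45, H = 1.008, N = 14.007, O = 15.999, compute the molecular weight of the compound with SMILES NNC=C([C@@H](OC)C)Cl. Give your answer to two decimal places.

150.61

Molecular formula: C5H11ClN2O.
M = 5×12.011 + 1×35.45 + 11×1.008 + 2×14.007 + 1×15.999 = 150.61 g/mol.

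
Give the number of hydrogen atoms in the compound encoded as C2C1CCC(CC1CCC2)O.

Hydrogens are implicit in SMILES; fill each atom to its normal valence:
  7 × C: 2 H each → 14
  3 × C: 1 H each → 3
  1 × O: 1 H
  Total hydrogens = 18.

18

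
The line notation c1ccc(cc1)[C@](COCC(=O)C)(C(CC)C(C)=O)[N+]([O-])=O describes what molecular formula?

C16H21NO5

Heavy atoms from the SMILES: 16 C, 1 N, 5 O.
Implicit hydrogens by atom environment:
  5 × C (aromatic): 1 H each → 5
  4 × O: no H
  3 × C: 3 H each → 9
  3 × C: 2 H each → 6
  3 × C: no H
  1 × C: 1 H
  1 × C (aromatic): no H
  1 × N (charge +1): no H
  1 × O (charge -1): no H
  Total hydrogens = 21.
Molecular formula: C16H21NO5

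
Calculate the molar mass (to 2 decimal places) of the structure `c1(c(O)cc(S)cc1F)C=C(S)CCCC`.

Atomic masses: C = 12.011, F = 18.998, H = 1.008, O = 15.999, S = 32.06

Molecular formula: C12H15FOS2.
M = 12×12.011 + 1×18.998 + 15×1.008 + 1×15.999 + 2×32.06 = 258.37 g/mol.

258.37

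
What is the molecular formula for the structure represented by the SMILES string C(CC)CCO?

C5H12O

Heavy atoms from the SMILES: 5 C, 1 O.
Implicit hydrogens by atom environment:
  4 × C: 2 H each → 8
  1 × C: 3 H
  1 × O: 1 H
  Total hydrogens = 12.
Molecular formula: C5H12O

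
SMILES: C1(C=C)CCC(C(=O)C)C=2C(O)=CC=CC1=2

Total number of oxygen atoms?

The symbol for oxygen appears 2 times in the SMILES.

2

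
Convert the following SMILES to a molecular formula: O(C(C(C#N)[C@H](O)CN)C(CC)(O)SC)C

C10H20N2O3S

Heavy atoms from the SMILES: 10 C, 2 N, 3 O, 1 S.
Implicit hydrogens by atom environment:
  3 × C: 3 H each → 9
  3 × C: 1 H each → 3
  2 × C: 2 H each → 4
  2 × C: no H
  2 × O: 1 H each → 2
  1 × N: 2 H
  1 × N: no H
  1 × O: no H
  1 × S: no H
  Total hydrogens = 20.
Molecular formula: C10H20N2O3S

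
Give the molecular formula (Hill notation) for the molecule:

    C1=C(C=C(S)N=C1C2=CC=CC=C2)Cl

Heavy atoms from the SMILES: 11 C, 1 Cl, 1 N, 1 S.
Implicit hydrogens by atom environment:
  7 × C (aromatic): 1 H each → 7
  4 × C (aromatic): no H
  1 × Cl: no H
  1 × N (aromatic): no H
  1 × S: 1 H
  Total hydrogens = 8.
Molecular formula: C11H8ClNS

C11H8ClNS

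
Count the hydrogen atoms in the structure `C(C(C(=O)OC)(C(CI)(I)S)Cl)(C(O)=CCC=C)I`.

14

Hydrogens are implicit in SMILES; fill each atom to its normal valence:
  4 × C: no H
  3 × C: 2 H each → 6
  3 × C: 1 H each → 3
  3 × I: no H
  2 × O: no H
  1 × C: 3 H
  1 × Cl: no H
  1 × O: 1 H
  1 × S: 1 H
  Total hydrogens = 14.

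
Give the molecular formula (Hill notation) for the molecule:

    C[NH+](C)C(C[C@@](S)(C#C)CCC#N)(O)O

Heavy atoms from the SMILES: 10 C, 2 N, 2 O, 1 S.
Implicit hydrogens by atom environment:
  4 × C: no H
  3 × C: 2 H each → 6
  2 × C: 3 H each → 6
  2 × O: 1 H each → 2
  1 × C: 1 H
  1 × N (charge +1): 1 H
  1 × N: no H
  1 × S: 1 H
  Total hydrogens = 17.
Net charge +1.
Molecular formula: C10H17N2O2S+

C10H17N2O2S+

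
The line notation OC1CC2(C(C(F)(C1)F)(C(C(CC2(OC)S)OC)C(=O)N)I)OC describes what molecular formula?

C14H22F2INO5S

Heavy atoms from the SMILES: 14 C, 2 F, 1 I, 1 N, 5 O, 1 S.
Implicit hydrogens by atom environment:
  5 × C: no H
  4 × O: no H
  3 × C: 3 H each → 9
  3 × C: 2 H each → 6
  3 × C: 1 H each → 3
  2 × F: no H
  1 × I: no H
  1 × N: 2 H
  1 × O: 1 H
  1 × S: 1 H
  Total hydrogens = 22.
Molecular formula: C14H22F2INO5S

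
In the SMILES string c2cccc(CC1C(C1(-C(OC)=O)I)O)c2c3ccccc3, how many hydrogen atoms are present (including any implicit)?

Hydrogens are implicit in SMILES; fill each atom to its normal valence:
  9 × C (aromatic): 1 H each → 9
  3 × C (aromatic): no H
  2 × C: 1 H each → 2
  2 × C: no H
  2 × O: no H
  1 × C: 3 H
  1 × C: 2 H
  1 × I: no H
  1 × O: 1 H
  Total hydrogens = 17.

17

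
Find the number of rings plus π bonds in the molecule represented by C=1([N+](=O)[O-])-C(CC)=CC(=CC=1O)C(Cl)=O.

Molecular formula from the SMILES: C9H8ClNO4.
DoU = (2C + 2 + N − H − X)/2 = (2·9 + 2 + 1 − 8 − 1)/2 = 12/2 = 6.
(Structurally: 1 ring(s) + 5 π bond(s) = 6.)

6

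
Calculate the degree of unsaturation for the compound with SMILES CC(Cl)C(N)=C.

Molecular formula from the SMILES: C4H8ClN.
DoU = (2C + 2 + N − H − X)/2 = (2·4 + 2 + 1 − 8 − 1)/2 = 2/2 = 1.
(Structurally: 0 ring(s) + 1 π bond(s) = 1.)

1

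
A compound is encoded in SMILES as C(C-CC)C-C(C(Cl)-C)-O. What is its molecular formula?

Heavy atoms from the SMILES: 8 C, 1 Cl, 1 O.
Implicit hydrogens by atom environment:
  4 × C: 2 H each → 8
  2 × C: 3 H each → 6
  2 × C: 1 H each → 2
  1 × Cl: no H
  1 × O: 1 H
  Total hydrogens = 17.
Molecular formula: C8H17ClO

C8H17ClO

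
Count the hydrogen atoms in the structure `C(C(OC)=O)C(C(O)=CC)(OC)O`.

14

Hydrogens are implicit in SMILES; fill each atom to its normal valence:
  3 × C: 3 H each → 9
  3 × C: no H
  3 × O: no H
  2 × O: 1 H each → 2
  1 × C: 2 H
  1 × C: 1 H
  Total hydrogens = 14.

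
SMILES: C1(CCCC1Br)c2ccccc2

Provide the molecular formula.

C11H13Br

Heavy atoms from the SMILES: 1 Br, 11 C.
Implicit hydrogens by atom environment:
  5 × C (aromatic): 1 H each → 5
  3 × C: 2 H each → 6
  2 × C: 1 H each → 2
  1 × Br: no H
  1 × C (aromatic): no H
  Total hydrogens = 13.
Molecular formula: C11H13Br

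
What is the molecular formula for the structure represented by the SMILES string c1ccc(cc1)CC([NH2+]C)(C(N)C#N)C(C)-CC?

Heavy atoms from the SMILES: 15 C, 3 N.
Implicit hydrogens by atom environment:
  5 × C (aromatic): 1 H each → 5
  3 × C: 3 H each → 9
  2 × C: 2 H each → 4
  2 × C: 1 H each → 2
  2 × C: no H
  1 × C (aromatic): no H
  1 × N (charge +1): 2 H
  1 × N: 2 H
  1 × N: no H
  Total hydrogens = 24.
Net charge +1.
Molecular formula: C15H24N3+

C15H24N3+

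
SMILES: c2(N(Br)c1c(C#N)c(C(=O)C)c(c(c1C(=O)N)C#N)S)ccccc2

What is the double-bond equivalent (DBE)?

14

Molecular formula from the SMILES: C17H11BrN4O2S.
DoU = (2C + 2 + N − H − X)/2 = (2·17 + 2 + 4 − 11 − 1)/2 = 28/2 = 14.
(Structurally: 2 ring(s) + 12 π bond(s) = 14.)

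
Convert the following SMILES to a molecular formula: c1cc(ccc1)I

Heavy atoms from the SMILES: 6 C, 1 I.
Implicit hydrogens by atom environment:
  5 × C (aromatic): 1 H each → 5
  1 × C (aromatic): no H
  1 × I: no H
  Total hydrogens = 5.
Molecular formula: C6H5I

C6H5I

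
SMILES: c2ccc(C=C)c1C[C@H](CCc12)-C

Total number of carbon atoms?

13

The symbol for carbon appears 13 times in the SMILES. Lowercase c denotes aromatic carbon and counts toward C.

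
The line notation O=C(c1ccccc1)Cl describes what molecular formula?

C7H5ClO

Heavy atoms from the SMILES: 7 C, 1 Cl, 1 O.
Implicit hydrogens by atom environment:
  5 × C (aromatic): 1 H each → 5
  1 × C (aromatic): no H
  1 × C: no H
  1 × Cl: no H
  1 × O: no H
  Total hydrogens = 5.
Molecular formula: C7H5ClO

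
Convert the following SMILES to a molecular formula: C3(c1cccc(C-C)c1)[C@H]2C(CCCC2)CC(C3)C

Heavy atoms from the SMILES: 19 C.
Implicit hydrogens by atom environment:
  7 × C: 2 H each → 14
  4 × C: 1 H each → 4
  4 × C (aromatic): 1 H each → 4
  2 × C: 3 H each → 6
  2 × C (aromatic): no H
  Total hydrogens = 28.
Molecular formula: C19H28

C19H28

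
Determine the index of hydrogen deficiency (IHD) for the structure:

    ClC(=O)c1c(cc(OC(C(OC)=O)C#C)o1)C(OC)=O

8

Molecular formula from the SMILES: C12H9ClO7.
DoU = (2C + 2 + N − H − X)/2 = (2·12 + 2 + 0 − 9 − 1)/2 = 16/2 = 8.
(Structurally: 1 ring(s) + 7 π bond(s) = 8.)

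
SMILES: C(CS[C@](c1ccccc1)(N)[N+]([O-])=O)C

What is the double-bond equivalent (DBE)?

5

Molecular formula from the SMILES: C10H14N2O2S.
DoU = (2C + 2 + N − H − X)/2 = (2·10 + 2 + 2 − 14 − 0)/2 = 10/2 = 5.
(Structurally: 1 ring(s) + 4 π bond(s) = 5.)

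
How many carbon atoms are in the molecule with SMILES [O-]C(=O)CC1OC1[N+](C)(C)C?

7

The symbol for carbon appears 7 times in the SMILES.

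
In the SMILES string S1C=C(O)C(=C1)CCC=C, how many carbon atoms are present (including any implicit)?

8

The symbol for carbon appears 8 times in the SMILES.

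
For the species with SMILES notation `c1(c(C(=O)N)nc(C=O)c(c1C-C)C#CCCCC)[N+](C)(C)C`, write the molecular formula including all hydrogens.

Heavy atoms from the SMILES: 18 C, 3 N, 2 O.
Implicit hydrogens by atom environment:
  5 × C: 3 H each → 15
  5 × C (aromatic): no H
  4 × C: 2 H each → 8
  3 × C: no H
  2 × O: no H
  1 × C: 1 H
  1 × N: 2 H
  1 × N (aromatic): no H
  1 × N (charge +1): no H
  Total hydrogens = 26.
Net charge +1.
Molecular formula: C18H26N3O2+

C18H26N3O2+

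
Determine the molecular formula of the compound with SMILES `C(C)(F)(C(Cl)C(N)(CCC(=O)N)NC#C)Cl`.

C9H14Cl2FN3O

Heavy atoms from the SMILES: 9 C, 2 Cl, 1 F, 3 N, 1 O.
Implicit hydrogens by atom environment:
  4 × C: no H
  2 × C: 2 H each → 4
  2 × C: 1 H each → 2
  2 × Cl: no H
  2 × N: 2 H each → 4
  1 × C: 3 H
  1 × F: no H
  1 × N: 1 H
  1 × O: no H
  Total hydrogens = 14.
Molecular formula: C9H14Cl2FN3O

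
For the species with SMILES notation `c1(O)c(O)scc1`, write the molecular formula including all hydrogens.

C4H4O2S

Heavy atoms from the SMILES: 4 C, 2 O, 1 S.
Implicit hydrogens by atom environment:
  2 × C (aromatic): 1 H each → 2
  2 × C (aromatic): no H
  2 × O: 1 H each → 2
  1 × S (aromatic): no H
  Total hydrogens = 4.
Molecular formula: C4H4O2S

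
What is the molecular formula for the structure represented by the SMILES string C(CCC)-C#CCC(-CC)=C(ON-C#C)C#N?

Heavy atoms from the SMILES: 14 C, 2 N, 1 O.
Implicit hydrogens by atom environment:
  6 × C: no H
  5 × C: 2 H each → 10
  2 × C: 3 H each → 6
  1 × C: 1 H
  1 × N: 1 H
  1 × N: no H
  1 × O: no H
  Total hydrogens = 18.
Molecular formula: C14H18N2O

C14H18N2O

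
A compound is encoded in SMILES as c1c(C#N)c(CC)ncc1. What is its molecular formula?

Heavy atoms from the SMILES: 8 C, 2 N.
Implicit hydrogens by atom environment:
  3 × C (aromatic): 1 H each → 3
  2 × C (aromatic): no H
  1 × C: 3 H
  1 × C: 2 H
  1 × C: no H
  1 × N (aromatic): no H
  1 × N: no H
  Total hydrogens = 8.
Molecular formula: C8H8N2

C8H8N2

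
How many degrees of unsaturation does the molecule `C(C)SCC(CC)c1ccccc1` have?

Molecular formula from the SMILES: C12H18S.
DoU = (2C + 2 + N − H − X)/2 = (2·12 + 2 + 0 − 18 − 0)/2 = 8/2 = 4.
(Structurally: 1 ring(s) + 3 π bond(s) = 4.)

4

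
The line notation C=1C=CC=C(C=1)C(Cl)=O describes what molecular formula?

Heavy atoms from the SMILES: 7 C, 1 Cl, 1 O.
Implicit hydrogens by atom environment:
  5 × C (aromatic): 1 H each → 5
  1 × C (aromatic): no H
  1 × C: no H
  1 × Cl: no H
  1 × O: no H
  Total hydrogens = 5.
Molecular formula: C7H5ClO

C7H5ClO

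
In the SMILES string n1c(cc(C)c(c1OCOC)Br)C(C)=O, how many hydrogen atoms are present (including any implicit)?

Hydrogens are implicit in SMILES; fill each atom to its normal valence:
  4 × C (aromatic): no H
  3 × C: 3 H each → 9
  3 × O: no H
  1 × Br: no H
  1 × C: 2 H
  1 × C (aromatic): 1 H
  1 × C: no H
  1 × N (aromatic): no H
  Total hydrogens = 12.

12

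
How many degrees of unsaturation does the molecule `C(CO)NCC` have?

0

Molecular formula from the SMILES: C4H11NO.
DoU = (2C + 2 + N − H − X)/2 = (2·4 + 2 + 1 − 11 − 0)/2 = 0/2 = 0.
(Structurally: 0 ring(s) + 0 π bond(s) = 0.)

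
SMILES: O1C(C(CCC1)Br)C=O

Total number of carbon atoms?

6

The symbol for carbon appears 6 times in the SMILES.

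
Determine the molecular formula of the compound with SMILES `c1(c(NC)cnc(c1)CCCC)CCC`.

C13H22N2

Heavy atoms from the SMILES: 13 C, 2 N.
Implicit hydrogens by atom environment:
  5 × C: 2 H each → 10
  3 × C: 3 H each → 9
  3 × C (aromatic): no H
  2 × C (aromatic): 1 H each → 2
  1 × N: 1 H
  1 × N (aromatic): no H
  Total hydrogens = 22.
Molecular formula: C13H22N2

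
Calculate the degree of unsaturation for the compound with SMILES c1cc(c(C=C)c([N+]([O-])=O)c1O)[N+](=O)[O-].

7

Molecular formula from the SMILES: C8H6N2O5.
DoU = (2C + 2 + N − H − X)/2 = (2·8 + 2 + 2 − 6 − 0)/2 = 14/2 = 7.
(Structurally: 1 ring(s) + 6 π bond(s) = 7.)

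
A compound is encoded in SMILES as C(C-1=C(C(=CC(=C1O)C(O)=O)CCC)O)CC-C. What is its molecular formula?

C14H20O4

Heavy atoms from the SMILES: 14 C, 4 O.
Implicit hydrogens by atom environment:
  5 × C: 2 H each → 10
  5 × C (aromatic): no H
  3 × O: 1 H each → 3
  2 × C: 3 H each → 6
  1 × C (aromatic): 1 H
  1 × C: no H
  1 × O: no H
  Total hydrogens = 20.
Molecular formula: C14H20O4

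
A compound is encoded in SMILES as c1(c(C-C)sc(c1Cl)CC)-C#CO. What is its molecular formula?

C10H11ClOS

Heavy atoms from the SMILES: 10 C, 1 Cl, 1 O, 1 S.
Implicit hydrogens by atom environment:
  4 × C (aromatic): no H
  2 × C: 3 H each → 6
  2 × C: 2 H each → 4
  2 × C: no H
  1 × Cl: no H
  1 × O: 1 H
  1 × S (aromatic): no H
  Total hydrogens = 11.
Molecular formula: C10H11ClOS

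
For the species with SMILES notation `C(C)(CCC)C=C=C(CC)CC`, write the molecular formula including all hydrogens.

C12H22

Heavy atoms from the SMILES: 12 C.
Implicit hydrogens by atom environment:
  4 × C: 3 H each → 12
  4 × C: 2 H each → 8
  2 × C: 1 H each → 2
  2 × C: no H
  Total hydrogens = 22.
Molecular formula: C12H22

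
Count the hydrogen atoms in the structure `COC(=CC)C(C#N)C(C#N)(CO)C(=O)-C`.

14

Hydrogens are implicit in SMILES; fill each atom to its normal valence:
  5 × C: no H
  3 × C: 3 H each → 9
  2 × C: 1 H each → 2
  2 × N: no H
  2 × O: no H
  1 × C: 2 H
  1 × O: 1 H
  Total hydrogens = 14.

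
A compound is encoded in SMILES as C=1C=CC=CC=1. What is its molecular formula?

C6H6

Heavy atoms from the SMILES: 6 C.
Implicit hydrogens by atom environment:
  6 × C (aromatic): 1 H each → 6
  Total hydrogens = 6.
Molecular formula: C6H6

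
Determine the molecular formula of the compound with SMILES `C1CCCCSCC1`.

Heavy atoms from the SMILES: 7 C, 1 S.
Implicit hydrogens by atom environment:
  7 × C: 2 H each → 14
  1 × S: no H
  Total hydrogens = 14.
Molecular formula: C7H14S

C7H14S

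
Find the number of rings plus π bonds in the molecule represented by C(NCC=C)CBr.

1

Molecular formula from the SMILES: C5H10BrN.
DoU = (2C + 2 + N − H − X)/2 = (2·5 + 2 + 1 − 10 − 1)/2 = 2/2 = 1.
(Structurally: 0 ring(s) + 1 π bond(s) = 1.)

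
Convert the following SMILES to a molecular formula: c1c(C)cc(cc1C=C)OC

C10H12O

Heavy atoms from the SMILES: 10 C, 1 O.
Implicit hydrogens by atom environment:
  3 × C (aromatic): 1 H each → 3
  3 × C (aromatic): no H
  2 × C: 3 H each → 6
  1 × C: 2 H
  1 × C: 1 H
  1 × O: no H
  Total hydrogens = 12.
Molecular formula: C10H12O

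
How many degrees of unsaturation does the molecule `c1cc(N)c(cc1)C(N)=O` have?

Molecular formula from the SMILES: C7H8N2O.
DoU = (2C + 2 + N − H − X)/2 = (2·7 + 2 + 2 − 8 − 0)/2 = 10/2 = 5.
(Structurally: 1 ring(s) + 4 π bond(s) = 5.)

5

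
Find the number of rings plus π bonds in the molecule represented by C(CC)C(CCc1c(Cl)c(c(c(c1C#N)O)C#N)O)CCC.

8

Molecular formula from the SMILES: C17H21ClN2O2.
DoU = (2C + 2 + N − H − X)/2 = (2·17 + 2 + 2 − 21 − 1)/2 = 16/2 = 8.
(Structurally: 1 ring(s) + 7 π bond(s) = 8.)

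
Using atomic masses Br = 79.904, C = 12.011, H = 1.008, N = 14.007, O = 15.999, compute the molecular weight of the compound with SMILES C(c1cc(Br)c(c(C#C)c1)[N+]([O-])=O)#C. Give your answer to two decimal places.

250.05

Molecular formula: C10H4BrNO2.
M = 1×79.904 + 10×12.011 + 4×1.008 + 1×14.007 + 2×15.999 = 250.05 g/mol.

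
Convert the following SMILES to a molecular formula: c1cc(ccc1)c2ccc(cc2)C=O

Heavy atoms from the SMILES: 13 C, 1 O.
Implicit hydrogens by atom environment:
  9 × C (aromatic): 1 H each → 9
  3 × C (aromatic): no H
  1 × C: 1 H
  1 × O: no H
  Total hydrogens = 10.
Molecular formula: C13H10O

C13H10O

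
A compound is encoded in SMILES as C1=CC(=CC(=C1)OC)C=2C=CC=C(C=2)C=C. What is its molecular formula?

C15H14O

Heavy atoms from the SMILES: 15 C, 1 O.
Implicit hydrogens by atom environment:
  8 × C (aromatic): 1 H each → 8
  4 × C (aromatic): no H
  1 × C: 3 H
  1 × C: 2 H
  1 × C: 1 H
  1 × O: no H
  Total hydrogens = 14.
Molecular formula: C15H14O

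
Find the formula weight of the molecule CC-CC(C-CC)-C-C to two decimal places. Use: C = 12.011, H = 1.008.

Molecular formula: C9H20.
M = 9×12.011 + 20×1.008 = 128.26 g/mol.

128.26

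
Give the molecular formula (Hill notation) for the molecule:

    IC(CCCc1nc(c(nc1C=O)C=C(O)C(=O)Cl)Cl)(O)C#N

Heavy atoms from the SMILES: 13 C, 2 Cl, 1 I, 3 N, 4 O.
Implicit hydrogens by atom environment:
  4 × C (aromatic): no H
  4 × C: no H
  3 × C: 2 H each → 6
  2 × C: 1 H each → 2
  2 × Cl: no H
  2 × N (aromatic): no H
  2 × O: 1 H each → 2
  2 × O: no H
  1 × I: no H
  1 × N: no H
  Total hydrogens = 10.
Molecular formula: C13H10Cl2IN3O4

C13H10Cl2IN3O4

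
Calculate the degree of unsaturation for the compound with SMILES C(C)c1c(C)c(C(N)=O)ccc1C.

Molecular formula from the SMILES: C11H15NO.
DoU = (2C + 2 + N − H − X)/2 = (2·11 + 2 + 1 − 15 − 0)/2 = 10/2 = 5.
(Structurally: 1 ring(s) + 4 π bond(s) = 5.)

5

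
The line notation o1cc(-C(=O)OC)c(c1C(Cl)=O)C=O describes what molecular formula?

C8H5ClO5

Heavy atoms from the SMILES: 8 C, 1 Cl, 5 O.
Implicit hydrogens by atom environment:
  4 × O: no H
  3 × C (aromatic): no H
  2 × C: no H
  1 × C: 3 H
  1 × C (aromatic): 1 H
  1 × C: 1 H
  1 × Cl: no H
  1 × O (aromatic): no H
  Total hydrogens = 5.
Molecular formula: C8H5ClO5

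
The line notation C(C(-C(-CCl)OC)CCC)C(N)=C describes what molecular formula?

C10H20ClNO

Heavy atoms from the SMILES: 10 C, 1 Cl, 1 N, 1 O.
Implicit hydrogens by atom environment:
  5 × C: 2 H each → 10
  2 × C: 3 H each → 6
  2 × C: 1 H each → 2
  1 × C: no H
  1 × Cl: no H
  1 × N: 2 H
  1 × O: no H
  Total hydrogens = 20.
Molecular formula: C10H20ClNO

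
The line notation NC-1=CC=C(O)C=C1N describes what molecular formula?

C6H8N2O

Heavy atoms from the SMILES: 6 C, 2 N, 1 O.
Implicit hydrogens by atom environment:
  3 × C (aromatic): 1 H each → 3
  3 × C (aromatic): no H
  2 × N: 2 H each → 4
  1 × O: 1 H
  Total hydrogens = 8.
Molecular formula: C6H8N2O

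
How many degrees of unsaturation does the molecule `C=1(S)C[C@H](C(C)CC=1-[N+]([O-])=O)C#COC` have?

Molecular formula from the SMILES: C10H13NO3S.
DoU = (2C + 2 + N − H − X)/2 = (2·10 + 2 + 1 − 13 − 0)/2 = 10/2 = 5.
(Structurally: 1 ring(s) + 4 π bond(s) = 5.)

5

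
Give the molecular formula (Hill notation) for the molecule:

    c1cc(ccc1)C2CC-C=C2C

Heavy atoms from the SMILES: 12 C.
Implicit hydrogens by atom environment:
  5 × C (aromatic): 1 H each → 5
  2 × C: 2 H each → 4
  2 × C: 1 H each → 2
  1 × C: 3 H
  1 × C: no H
  1 × C (aromatic): no H
  Total hydrogens = 14.
Molecular formula: C12H14

C12H14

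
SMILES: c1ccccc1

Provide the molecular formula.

C6H6

Heavy atoms from the SMILES: 6 C.
Implicit hydrogens by atom environment:
  6 × C (aromatic): 1 H each → 6
  Total hydrogens = 6.
Molecular formula: C6H6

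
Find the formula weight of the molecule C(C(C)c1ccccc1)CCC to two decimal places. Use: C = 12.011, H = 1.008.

Molecular formula: C12H18.
M = 12×12.011 + 18×1.008 = 162.28 g/mol.

162.28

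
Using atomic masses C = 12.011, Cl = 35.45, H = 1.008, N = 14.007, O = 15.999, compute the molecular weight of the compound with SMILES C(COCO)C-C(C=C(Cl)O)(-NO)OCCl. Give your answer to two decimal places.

276.11

Molecular formula: C8H15Cl2NO5.
M = 8×12.011 + 2×35.45 + 15×1.008 + 1×14.007 + 5×15.999 = 276.11 g/mol.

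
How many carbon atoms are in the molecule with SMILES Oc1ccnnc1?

The symbol for carbon appears 4 times in the SMILES. Lowercase c denotes aromatic carbon and counts toward C.

4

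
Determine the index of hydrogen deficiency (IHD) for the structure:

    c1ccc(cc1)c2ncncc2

Molecular formula from the SMILES: C10H8N2.
DoU = (2C + 2 + N − H − X)/2 = (2·10 + 2 + 2 − 8 − 0)/2 = 16/2 = 8.
(Structurally: 2 ring(s) + 6 π bond(s) = 8.)

8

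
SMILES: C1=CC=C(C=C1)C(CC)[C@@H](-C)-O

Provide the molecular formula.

C11H16O

Heavy atoms from the SMILES: 11 C, 1 O.
Implicit hydrogens by atom environment:
  5 × C (aromatic): 1 H each → 5
  2 × C: 3 H each → 6
  2 × C: 1 H each → 2
  1 × C: 2 H
  1 × C (aromatic): no H
  1 × O: 1 H
  Total hydrogens = 16.
Molecular formula: C11H16O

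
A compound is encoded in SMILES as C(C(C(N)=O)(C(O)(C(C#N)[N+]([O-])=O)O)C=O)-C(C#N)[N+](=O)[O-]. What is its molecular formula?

Heavy atoms from the SMILES: 9 C, 5 N, 8 O.
Implicit hydrogens by atom environment:
  5 × C: no H
  4 × O: no H
  3 × C: 1 H each → 3
  2 × N (charge +1): no H
  2 × N: no H
  2 × O: 1 H each → 2
  2 × O (charge -1): no H
  1 × C: 2 H
  1 × N: 2 H
  Total hydrogens = 9.
Molecular formula: C9H9N5O8

C9H9N5O8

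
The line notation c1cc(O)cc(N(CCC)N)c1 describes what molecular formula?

C9H14N2O

Heavy atoms from the SMILES: 9 C, 2 N, 1 O.
Implicit hydrogens by atom environment:
  4 × C (aromatic): 1 H each → 4
  2 × C: 2 H each → 4
  2 × C (aromatic): no H
  1 × C: 3 H
  1 × N: 2 H
  1 × N: no H
  1 × O: 1 H
  Total hydrogens = 14.
Molecular formula: C9H14N2O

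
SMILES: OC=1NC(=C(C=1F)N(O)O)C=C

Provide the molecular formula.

C6H7FN2O3

Heavy atoms from the SMILES: 6 C, 1 F, 2 N, 3 O.
Implicit hydrogens by atom environment:
  4 × C (aromatic): no H
  3 × O: 1 H each → 3
  1 × C: 2 H
  1 × C: 1 H
  1 × F: no H
  1 × N (aromatic): 1 H
  1 × N: no H
  Total hydrogens = 7.
Molecular formula: C6H7FN2O3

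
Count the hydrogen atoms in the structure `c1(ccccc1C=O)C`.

Hydrogens are implicit in SMILES; fill each atom to its normal valence:
  4 × C (aromatic): 1 H each → 4
  2 × C (aromatic): no H
  1 × C: 3 H
  1 × C: 1 H
  1 × O: no H
  Total hydrogens = 8.

8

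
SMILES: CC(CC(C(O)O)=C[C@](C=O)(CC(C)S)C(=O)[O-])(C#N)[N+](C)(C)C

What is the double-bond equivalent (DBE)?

Molecular formula from the SMILES: C16H26N2O5S.
DoU = (2C + 2 + N − H − X)/2 = (2·16 + 2 + 2 − 26 − 0)/2 = 10/2 = 5.
(Structurally: 0 ring(s) + 5 π bond(s) = 5.)

5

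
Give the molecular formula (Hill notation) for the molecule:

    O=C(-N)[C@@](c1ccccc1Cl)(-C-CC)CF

C12H15ClFNO

Heavy atoms from the SMILES: 12 C, 1 Cl, 1 F, 1 N, 1 O.
Implicit hydrogens by atom environment:
  4 × C (aromatic): 1 H each → 4
  3 × C: 2 H each → 6
  2 × C: no H
  2 × C (aromatic): no H
  1 × C: 3 H
  1 × Cl: no H
  1 × F: no H
  1 × N: 2 H
  1 × O: no H
  Total hydrogens = 15.
Molecular formula: C12H15ClFNO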